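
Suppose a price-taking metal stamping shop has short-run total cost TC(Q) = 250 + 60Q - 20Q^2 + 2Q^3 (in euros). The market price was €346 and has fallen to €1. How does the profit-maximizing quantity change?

Output falls from 11 to 0 (the firm shuts down)

AVC = 60 - 20Q + 2Q^2, minimized at Q = 5 where min AVC = €10. MC = 60 - 40Q + 6Q^2.
With P = €346 above the shutdown price, P = MC gives Q = 11.
At P = €1 < min AVC = €10, price no longer covers variable cost at any output, so the firm shuts down: Q = 0.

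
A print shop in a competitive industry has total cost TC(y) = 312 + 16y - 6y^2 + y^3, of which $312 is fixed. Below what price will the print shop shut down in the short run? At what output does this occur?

The firm shuts down when price falls below the minimum of average variable cost. AVC = VC/y = 16 - 6y + y^2.
At the minimum of AVC, MC = AVC. MC = 16 - 12y + 3y^2; setting MC = AVC gives 2y^2 - 6y = 0, so y = 3. min AVC = 7.
So the shutdown price is $7.

$7 per unit, at y = 3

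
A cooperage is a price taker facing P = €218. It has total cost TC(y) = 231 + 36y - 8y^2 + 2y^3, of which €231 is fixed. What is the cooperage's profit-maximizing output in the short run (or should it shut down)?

Variable cost is VC = 36y - 8y^2 + 2y^3, so AVC = VC/y = 36 - 8y + 2y^2 and MC = dTC/dy = 36 - 16y + 6y^2.
AVC is minimized where dAVC/dy = -8 + 4y = 0, at y = 2; min AVC = 36 - 8·2 + 2·2^2 = €28.
Since P = €218 ≥ min AVC = €28, price covers variable cost and the firm should produce.
P = MC gives -182 - 16y + 6y^2 = 0, with roots -13/3 and 7. Take the larger (rising MC): y* = 7.
Check: AVC at y = 7 is €78 ≤ P, so revenue covers variable cost.
Profit = P·y − TC = 218·7 − 777 = €749.

Produce at y = 7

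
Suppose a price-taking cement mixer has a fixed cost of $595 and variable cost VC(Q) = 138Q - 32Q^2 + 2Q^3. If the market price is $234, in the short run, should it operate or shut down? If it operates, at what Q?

Produce at Q = 12

From TC, MC = TC'(Q) = 138 - 64Q + 6Q^2 and AVC = VC/Q = 138 - 32Q + 2Q^2.
The AVC parabola has its vertex at Q = 32/4 = 8, where AVC = 138 - 32·8 + 2·8^2 = $10.
Since P = $234 ≥ min AVC = $10, price covers variable cost and the firm should produce.
Set P = MC: 234 = 138 - 64Q + 6Q^2 → -96 - 64Q + 6Q^2 = 0. The roots are Q = -4/3 and Q = 12; the profit-maximizing output is on the rising part of MC, so Q* = 12.
Check: AVC at Q = 12 is $42 ≤ P, so revenue covers variable cost.
Profit = P·Q − TC = 234·12 − 1099 = $1709.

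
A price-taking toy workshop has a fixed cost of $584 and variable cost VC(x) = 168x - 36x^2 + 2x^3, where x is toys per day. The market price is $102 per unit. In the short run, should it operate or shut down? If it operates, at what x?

Strip out fixed cost: VC = 168x - 36x^2 + 2x^3. Then AVC = 168 - 36x + 2x^2 and MC = 168 - 72x + 6x^2.
AVC hits its minimum where MC = AVC, at x = 9, giving min AVC = 168 - 36·9 + 2·9^2 = $6.
P = $102 exceeds min AVC = $6, so the firm stays open.
Set P = MC: 102 = 168 - 72x + 6x^2 → 66 - 72x + 6x^2 = 0. The roots are x = 1 and x = 11; the profit-maximizing output is on the rising part of MC, so x* = 11.
Check: AVC at x = 11 is $14 ≤ P, so revenue covers variable cost.
Profit = P·x − TC = 102·11 − 738 = $384.

Produce at x = 11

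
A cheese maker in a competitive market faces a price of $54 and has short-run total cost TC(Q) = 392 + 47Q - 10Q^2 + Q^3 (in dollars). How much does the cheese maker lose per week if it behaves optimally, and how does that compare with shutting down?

Profit = -$196 at Q = 7

AVC = 47 - 10Q + Q^2; min AVC = $22 at Q = 5. Since P = $54 ≥ min AVC, the firm produces.
MC = 47 - 20Q + 3Q^2. Setting P = MC and taking the root on the rising branch gives Q* = 7.
TR = 54·7 = 378. TC = 392 + 182 = 574. Profit = 378 − 574 = -$196.
Shutting down would mean losing the fixed cost of $392, so operating at a loss of $196 is better by $196.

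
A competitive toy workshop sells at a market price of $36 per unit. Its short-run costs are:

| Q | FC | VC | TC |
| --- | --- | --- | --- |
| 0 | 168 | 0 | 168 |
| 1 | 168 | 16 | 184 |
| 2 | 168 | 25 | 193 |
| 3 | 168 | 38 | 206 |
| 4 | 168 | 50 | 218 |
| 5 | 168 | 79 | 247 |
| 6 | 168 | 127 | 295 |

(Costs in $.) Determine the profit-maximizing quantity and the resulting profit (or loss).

Q = 5; profit = -$67

Profit at each row (π = 36Q − TC): Q=0: -168; Q=1: -148; Q=2: -121; Q=3: -98; Q=4: -74; Q=5: -67; Q=6: -79.
Profit is maximized at Q = 5. AVC there is 79/5 = $15.80 ≤ P, so producing beats shutting down (which would give -$168).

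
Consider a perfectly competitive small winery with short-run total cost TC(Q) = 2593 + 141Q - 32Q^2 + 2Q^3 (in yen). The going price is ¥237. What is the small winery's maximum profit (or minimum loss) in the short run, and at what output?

Profit = -¥289 at Q = 12

AVC = 141 - 32Q + 2Q^2; min AVC = ¥13 at Q = 8. Since P = ¥237 ≥ min AVC, the firm produces.
MC = 141 - 64Q + 6Q^2. Setting P = MC and taking the root on the rising branch gives Q* = 12.
TR = 237·12 = 2844. TC = 2593 + 540 = 3133. Profit = 2844 − 3133 = -¥289.
That loss of ¥289 beats the ¥2593 the firm would lose by shutting down; producing recovers ¥2304 of fixed cost.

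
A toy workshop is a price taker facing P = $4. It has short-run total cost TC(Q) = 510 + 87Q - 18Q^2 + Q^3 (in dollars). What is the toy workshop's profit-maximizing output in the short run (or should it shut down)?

Variable cost is VC = 87Q - 18Q^2 + Q^3, so AVC = VC/Q = 87 - 18Q + Q^2 and MC = dTC/dQ = 87 - 36Q + 3Q^2.
AVC is minimized where dAVC/dQ = -18 + 2Q = 0, at Q = 9; min AVC = 87 - 18·9 + 9^2 = $6.
P = $4 lies below min AVC = $6; no output level covers variable cost.
Best response: produce nothing and absorb the $510 fixed cost.

Shut down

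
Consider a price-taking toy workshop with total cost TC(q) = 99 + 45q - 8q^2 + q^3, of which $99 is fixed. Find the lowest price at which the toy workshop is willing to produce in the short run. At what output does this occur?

$29 per unit, at q = 4

The firm shuts down when price falls below the minimum of average variable cost. AVC = VC/q = 45 - 8q + q^2.
At the minimum of AVC, MC = AVC. MC = 45 - 16q + 3q^2; setting MC = AVC gives 2q^2 - 8q = 0, so q = 4. min AVC = 29.
The firm shuts down for any P below $29.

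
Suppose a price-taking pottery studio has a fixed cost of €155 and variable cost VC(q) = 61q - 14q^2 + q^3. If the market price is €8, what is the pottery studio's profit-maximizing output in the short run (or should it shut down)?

Strip out fixed cost: VC = 61q - 14q^2 + q^3. Then AVC = 61 - 14q + q^2 and MC = 61 - 28q + 3q^2.
AVC is minimized where dAVC/dq = -14 + 2q = 0, at q = 7; min AVC = 61 - 14·7 + 7^2 = €12.
With P < min AVC (€8 < €12), every unit sold adds to the loss.
The firm minimizes its loss by shutting down and losing only its fixed cost of €155.

Shut down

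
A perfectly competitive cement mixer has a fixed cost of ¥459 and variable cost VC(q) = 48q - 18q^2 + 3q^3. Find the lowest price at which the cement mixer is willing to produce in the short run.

¥21 per unit

Short-run supply begins at min AVC. From VC = 48q - 18q^2 + 3q^3, AVC = 48 - 18q + 3q^2.
dAVC/dq = -18 + 6q = 0 gives q = 3. min AVC = 48 - 18·3 + 3·3^2 = 21.
The firm shuts down for any P below ¥21.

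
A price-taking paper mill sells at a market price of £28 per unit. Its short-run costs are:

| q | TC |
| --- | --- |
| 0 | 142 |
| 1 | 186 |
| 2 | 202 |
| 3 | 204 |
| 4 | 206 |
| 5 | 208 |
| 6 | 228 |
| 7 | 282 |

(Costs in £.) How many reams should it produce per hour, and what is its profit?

q = 6; profit = -£60

Profit at each row (π = 28q − TC): q=0: -142; q=1: -158; q=2: -146; q=3: -120; q=4: -94; q=5: -68; q=6: -60; q=7: -86.
Profit is maximized at q = 6. AVC there is 86/6 = £14.33 ≤ P, so producing beats shutting down (which would give -£142).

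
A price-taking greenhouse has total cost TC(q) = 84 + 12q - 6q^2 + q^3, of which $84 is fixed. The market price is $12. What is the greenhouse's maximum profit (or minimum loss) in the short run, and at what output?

AVC = 12 - 6q + q^2; min AVC = $3 at q = 3. Since P = $12 ≥ min AVC, the firm produces.
With MC = 12 - 12q + 3q^2, P = MC on the upward-sloping part at q* = 4.
TR = 12·4 = 48. TC = 84 + 16 = 100. Profit = 48 − 100 = -$52.
Shutting down would mean losing the fixed cost of $84, so operating at a loss of $52 is better by $32.

Profit = -$52 at q = 4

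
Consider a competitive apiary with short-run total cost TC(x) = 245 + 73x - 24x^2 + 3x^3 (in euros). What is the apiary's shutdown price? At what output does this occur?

€25 per unit, at x = 4

Short-run supply begins at min AVC. From VC = 73x - 24x^2 + 3x^3, AVC = 73 - 24x + 3x^2.
At the minimum of AVC, MC = AVC. MC = 73 - 48x + 9x^2; setting MC = AVC gives 6x^2 - 24x = 0, so x = 4. min AVC = 25.
So the shutdown price is €25.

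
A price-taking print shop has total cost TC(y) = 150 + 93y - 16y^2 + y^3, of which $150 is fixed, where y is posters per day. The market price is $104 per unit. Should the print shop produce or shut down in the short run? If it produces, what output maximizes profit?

Strip out fixed cost: VC = 93y - 16y^2 + y^3. Then AVC = 93 - 16y + y^2 and MC = 93 - 32y + 3y^2.
AVC is minimized where dAVC/dy = -16 + 2y = 0, at y = 8; min AVC = 93 - 16·8 + 8^2 = $29.
Since P = $104 ≥ min AVC = $29, price covers variable cost and the firm should produce.
Solving P = MC: -11 - 32y + 3y^2 = 0 ⇒ y = -1/3 or 11. On the upward-sloping branch, y* = 11.
Check: AVC at y = 11 is $38 ≤ P, so revenue covers variable cost.
Profit = P·y − TC = 104·11 − 568 = $576.

Produce at y = 11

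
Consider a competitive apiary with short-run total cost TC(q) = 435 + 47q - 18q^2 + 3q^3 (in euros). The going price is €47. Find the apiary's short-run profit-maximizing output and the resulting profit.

AVC = 47 - 18q + 3q^2; min AVC = €20 at q = 3. Since P = €47 ≥ min AVC, the firm produces.
MC = 47 - 36q + 9q^2. Setting P = MC and taking the root on the rising branch gives q* = 4.
TR = 47·4 = 188. TC = 435 + 92 = 527. Profit = 188 − 527 = -€339.
Shutting down would mean losing the fixed cost of €435, so operating at a loss of €339 is better by €96.

Profit = -€339 at q = 4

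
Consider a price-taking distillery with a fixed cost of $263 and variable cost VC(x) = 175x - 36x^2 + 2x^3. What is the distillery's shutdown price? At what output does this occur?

Short-run supply begins at min AVC. From VC = 175x - 36x^2 + 2x^3, AVC = 175 - 36x + 2x^2.
At the minimum of AVC, MC = AVC. MC = 175 - 72x + 6x^2; setting MC = AVC gives 4x^2 - 36x = 0, so x = 9. min AVC = 13.
For P < $13 the firm produces nothing.

$13 per unit, at x = 9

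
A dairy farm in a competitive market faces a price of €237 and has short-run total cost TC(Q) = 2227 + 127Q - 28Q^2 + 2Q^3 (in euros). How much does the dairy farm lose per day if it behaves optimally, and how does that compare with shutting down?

Profit = -€291 at Q = 11

AVC = 127 - 28Q + 2Q^2; min AVC = €29 at Q = 7. Since P = €237 ≥ min AVC, the firm produces.
MC = 127 - 56Q + 6Q^2. Setting P = MC and taking the root on the rising branch gives Q* = 11.
TR = 237·11 = 2607. TC = 2227 + 671 = 2898. Profit = 2607 − 2898 = -€291.
Shutting down would mean losing the fixed cost of €2227, so operating at a loss of €291 is better by €1936.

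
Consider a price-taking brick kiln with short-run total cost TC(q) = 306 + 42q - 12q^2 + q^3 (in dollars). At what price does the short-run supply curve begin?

$6 per unit

The firm shuts down when price falls below the minimum of average variable cost. AVC = VC/q = 42 - 12q + q^2.
dAVC/dq = -12 + 2q = 0 gives q = 6. min AVC = 42 - 12·6 + 6^2 = 6.
So the shutdown price is $6.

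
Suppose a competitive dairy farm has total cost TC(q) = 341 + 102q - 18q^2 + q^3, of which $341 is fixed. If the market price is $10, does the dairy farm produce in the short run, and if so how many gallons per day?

Variable cost is VC = 102q - 18q^2 + q^3, so AVC = VC/q = 102 - 18q + q^2 and MC = dTC/dq = 102 - 36q + 3q^2.
AVC is minimized where dAVC/dq = -18 + 2q = 0, at q = 9; min AVC = 102 - 18·9 + 9^2 = $21.
Since P = $10 < min AVC = $21, price fails to cover variable cost at any output.
The firm minimizes its loss by shutting down and losing only its fixed cost of $341.

Shut down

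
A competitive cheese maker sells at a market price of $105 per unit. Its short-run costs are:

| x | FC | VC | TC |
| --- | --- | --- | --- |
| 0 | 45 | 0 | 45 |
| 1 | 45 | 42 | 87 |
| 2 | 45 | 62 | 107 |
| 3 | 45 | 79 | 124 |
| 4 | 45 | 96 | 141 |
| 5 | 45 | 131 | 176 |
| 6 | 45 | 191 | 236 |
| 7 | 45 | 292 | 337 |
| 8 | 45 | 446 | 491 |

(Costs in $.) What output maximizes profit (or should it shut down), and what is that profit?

Compute π = P·x − TC at each output: x=0: -45; x=1: 18; x=2: 103; x=3: 191; x=4: 279; x=5: 349; x=6: 394; x=7: 398; x=8: 349.
Profit is maximized at x = 7. AVC there is 292/7 = $41.71 ≤ P, so producing beats shutting down (which would give -$45).

x = 7; profit = $398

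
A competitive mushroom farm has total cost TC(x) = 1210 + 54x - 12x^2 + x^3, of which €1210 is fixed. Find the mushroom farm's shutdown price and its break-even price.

AVC = 54 - 12x + x^2; minimized at x = 6, giving min AVC = €18. That is the shutdown price.
ATC = 1210/x + 54 - 12x + x^2. Setting dATC/dx = −1210/x^2 − 12 + 2x = 0 gives x = 11 (since 2·11^3 − 12·11^2 = 1210).
min ATC = 1210/11 + 54 − 12·11 + 11^2 = €153. That is the break-even price.
Between these two prices the firm operates at a loss; above €153 it earns a profit.

Shutdown price = €18; break-even price = €153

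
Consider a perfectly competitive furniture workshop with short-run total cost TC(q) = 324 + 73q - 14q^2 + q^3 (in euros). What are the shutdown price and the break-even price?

Shutdown price = €24; break-even price = €64

AVC = 73 - 14q + q^2; minimized at q = 7, giving min AVC = €24. That is the shutdown price.
ATC = 324/q + 73 - 14q + q^2. Setting dATC/dq = −324/q^2 − 14 + 2q = 0 gives q = 9 (since 2·9^3 − 14·9^2 = 324).
min ATC = 324/9 + 73 − 14·9 + 9^2 = €64. That is the break-even price.
For €24 ≤ P < €64 the firm produces at a loss; below €24 it shuts down.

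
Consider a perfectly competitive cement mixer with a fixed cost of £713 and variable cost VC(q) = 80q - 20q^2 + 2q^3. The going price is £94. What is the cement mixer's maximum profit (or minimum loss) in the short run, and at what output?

AVC = 80 - 20q + 2q^2 has its minimum £30 at q = 5; price £94 clears that bar, so the firm operates.
With MC = 80 - 40q + 6q^2, P = MC on the upward-sloping part at q* = 7.
TR = 94·7 = 658. TC = 713 + 266 = 979. Profit = 658 − 979 = -£321.
That loss of £321 beats the £713 the firm would lose by shutting down; producing recovers £392 of fixed cost.

Profit = -£321 at q = 7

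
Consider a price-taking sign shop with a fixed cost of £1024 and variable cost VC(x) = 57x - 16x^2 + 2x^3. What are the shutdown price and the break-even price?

Shutdown price = min AVC. AVC = 57 - 16x + 2x^2, with vertex at x = 4 and minimum £25.
ATC = 1024/x + 57 - 16x + 2x^2. Setting dATC/dx = −1024/x^2 − 16 + 4x = 0 gives x = 8 (since 4·8^3 − 16·8^2 = 1024).
min ATC = 1024/8 + 57 − 16·8 + 2·8^2 = £185. That is the break-even price.
Between these two prices the firm operates at a loss; above £185 it earns a profit.

Shutdown price = £25; break-even price = £185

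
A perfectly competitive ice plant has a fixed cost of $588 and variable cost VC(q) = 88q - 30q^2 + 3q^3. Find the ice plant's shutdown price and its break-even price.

Shutdown price = $13; break-even price = $109

AVC = 88 - 30q + 3q^2; minimized at q = 5, giving min AVC = $13. That is the shutdown price.
ATC = 588/q + 88 - 30q + 3q^2. Setting dATC/dq = −588/q^2 − 30 + 6q = 0 gives q = 7 (since 6·7^3 − 30·7^2 = 588).
min ATC = 588/7 + 88 − 30·7 + 3·7^2 = $109. That is the break-even price.
Between these two prices the firm operates at a loss; above $109 it earns a profit.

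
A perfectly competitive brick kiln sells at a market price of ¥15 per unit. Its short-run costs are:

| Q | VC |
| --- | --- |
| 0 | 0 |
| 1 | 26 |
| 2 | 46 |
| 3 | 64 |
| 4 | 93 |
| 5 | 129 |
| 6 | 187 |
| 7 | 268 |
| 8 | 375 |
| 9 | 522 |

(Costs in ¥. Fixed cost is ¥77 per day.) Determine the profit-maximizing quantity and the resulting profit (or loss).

Tabulate TR − TC: Q=0: -77; Q=1: -88; Q=2: -93; Q=3: -96; Q=4: -110; Q=5: -131; Q=6: -174; Q=7: -240; Q=8: -332; Q=9: -464.
Profit is highest at Q = 0. Equivalently, the lowest AVC in the table is 64/3 ≈ ¥21.33 at Q = 3, and P = ¥15 falls below it — price never covers variable cost, so the firm shuts down and loses only its fixed cost.

Q = 0 (shut down); profit = -¥77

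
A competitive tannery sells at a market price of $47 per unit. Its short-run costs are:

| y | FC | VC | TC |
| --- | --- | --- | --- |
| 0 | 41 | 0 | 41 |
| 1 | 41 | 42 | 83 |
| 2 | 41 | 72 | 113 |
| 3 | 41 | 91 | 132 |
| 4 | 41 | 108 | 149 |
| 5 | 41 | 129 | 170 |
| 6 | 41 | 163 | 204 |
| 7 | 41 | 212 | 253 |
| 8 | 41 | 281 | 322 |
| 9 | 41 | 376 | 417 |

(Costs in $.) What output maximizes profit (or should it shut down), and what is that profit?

Profit at each row (π = 47y − TC): y=0: -41; y=1: -36; y=2: -19; y=3: 9; y=4: 39; y=5: 65; y=6: 78; y=7: 76; y=8: 54; y=9: 6.
Profit is maximized at y = 6. AVC there is 163/6 = $27.17 ≤ P, so producing beats shutting down (which would give -$41).

y = 6; profit = $78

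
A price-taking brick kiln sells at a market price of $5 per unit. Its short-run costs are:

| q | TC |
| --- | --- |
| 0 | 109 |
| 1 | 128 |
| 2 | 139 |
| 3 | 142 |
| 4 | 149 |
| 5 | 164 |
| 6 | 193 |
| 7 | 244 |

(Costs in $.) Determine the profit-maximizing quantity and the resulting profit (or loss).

q = 0 (shut down); profit = -$109

Tabulate TR − TC: q=0: -109; q=1: -123; q=2: -129; q=3: -127; q=4: -129; q=5: -139; q=6: -163; q=7: -209.
Profit is highest at q = 0. Equivalently, the lowest AVC in the table is 40/4 ≈ $10 at q = 4, and P = $5 falls below it — price never covers variable cost, so the firm shuts down and loses only its fixed cost.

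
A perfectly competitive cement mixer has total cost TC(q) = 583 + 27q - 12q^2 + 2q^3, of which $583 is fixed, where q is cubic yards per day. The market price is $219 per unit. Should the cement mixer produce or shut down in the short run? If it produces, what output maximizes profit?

From TC, MC = TC'(q) = 27 - 24q + 6q^2 and AVC = VC/q = 27 - 12q + 2q^2.
AVC is minimized where dAVC/dq = -12 + 4q = 0, at q = 3; min AVC = 27 - 12·3 + 2·3^2 = $9.
P = $219 exceeds min AVC = $9, so the firm stays open.
P = MC gives -192 - 24q + 6q^2 = 0, with roots -4 and 8. Take the larger (rising MC): q* = 8.
Check: AVC at q = 8 is $59 ≤ P, so revenue covers variable cost.
Profit = P·q − TC = 219·8 − 1055 = $697.

Produce at q = 8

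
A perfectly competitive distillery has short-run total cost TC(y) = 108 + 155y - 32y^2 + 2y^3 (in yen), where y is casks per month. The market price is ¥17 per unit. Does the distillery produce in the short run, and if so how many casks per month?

From TC, MC = TC'(y) = 155 - 64y + 6y^2 and AVC = VC/y = 155 - 32y + 2y^2.
The AVC parabola has its vertex at y = 32/4 = 8, where AVC = 155 - 32·8 + 2·8^2 = ¥27.
P = ¥17 lies below min AVC = ¥27; no output level covers variable cost.
Best response: produce nothing and absorb the ¥108 fixed cost.

Shut down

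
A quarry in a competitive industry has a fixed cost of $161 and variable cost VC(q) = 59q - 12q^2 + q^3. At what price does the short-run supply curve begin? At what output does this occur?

The firm shuts down when price falls below the minimum of average variable cost. AVC = VC/q = 59 - 12q + q^2.
At the minimum of AVC, MC = AVC. MC = 59 - 24q + 3q^2; setting MC = AVC gives 2q^2 - 12q = 0, so q = 6. min AVC = 23.
For P < $23 the firm produces nothing.

$23 per unit, at q = 6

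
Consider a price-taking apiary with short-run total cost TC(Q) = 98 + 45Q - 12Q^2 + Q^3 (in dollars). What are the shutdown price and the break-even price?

Shutdown price = min AVC. AVC = 45 - 12Q + Q^2, with vertex at Q = 6 and minimum $9.
ATC = 98/Q + 45 - 12Q + Q^2. Setting dATC/dQ = −98/Q^2 − 12 + 2Q = 0 gives Q = 7 (since 2·7^3 − 12·7^2 = 98).
min ATC = 98/7 + 45 − 12·7 + 7^2 = $24. That is the break-even price.
Between these two prices the firm operates at a loss; above $24 it earns a profit.

Shutdown price = $9; break-even price = $24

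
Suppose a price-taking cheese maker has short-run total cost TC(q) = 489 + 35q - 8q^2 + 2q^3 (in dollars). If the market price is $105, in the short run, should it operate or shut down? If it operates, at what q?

From TC, MC = TC'(q) = 35 - 16q + 6q^2 and AVC = VC/q = 35 - 8q + 2q^2.
AVC hits its minimum where MC = AVC, at q = 2, giving min AVC = 35 - 8·2 + 2·2^2 = $27.
Since P = $105 ≥ min AVC = $27, price covers variable cost and the firm should produce.
P = MC gives -70 - 16q + 6q^2 = 0, with roots -7/3 and 5. Take the larger (rising MC): q* = 5.
Check: AVC at q = 5 is $45 ≤ P, so revenue covers variable cost.
Profit = P·q − TC = 105·5 − 714 = -$189, a loss, but smaller than the $489 fixed cost the firm would lose by shutting down.

Produce at q = 5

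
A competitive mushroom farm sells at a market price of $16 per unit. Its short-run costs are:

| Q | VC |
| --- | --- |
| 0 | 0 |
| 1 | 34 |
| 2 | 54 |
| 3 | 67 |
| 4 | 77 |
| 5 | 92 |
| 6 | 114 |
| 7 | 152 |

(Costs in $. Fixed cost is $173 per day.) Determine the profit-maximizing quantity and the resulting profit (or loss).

Q = 0 (shut down); profit = -$173

Profit at each row (π = 16Q − TC): Q=0: -173; Q=1: -191; Q=2: -195; Q=3: -192; Q=4: -186; Q=5: -185; Q=6: -191; Q=7: -213.
Profit is highest at Q = 0. Equivalently, the lowest AVC in the table is 92/5 ≈ $18.40 at Q = 5, and P = $16 falls below it — price never covers variable cost, so the firm shuts down and loses only its fixed cost.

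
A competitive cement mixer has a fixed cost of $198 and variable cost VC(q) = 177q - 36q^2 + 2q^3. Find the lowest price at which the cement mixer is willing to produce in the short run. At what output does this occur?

The shutdown price is the minimum of AVC. VC = 177q - 36q^2 + 2q^3, so AVC = 177 - 36q + 2q^2.
dAVC/dq = -36 + 4q = 0 gives q = 9. min AVC = 177 - 36·9 + 2·9^2 = 15.
For P < $15 the firm produces nothing.

$15 per unit, at q = 9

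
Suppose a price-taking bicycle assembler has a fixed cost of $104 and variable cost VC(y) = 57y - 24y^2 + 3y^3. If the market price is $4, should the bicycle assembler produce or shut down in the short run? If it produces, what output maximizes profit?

Shut down

From TC, MC = TC'(y) = 57 - 48y + 9y^2 and AVC = VC/y = 57 - 24y + 3y^2.
The AVC parabola has its vertex at y = 24/6 = 4, where AVC = 57 - 24·4 + 3·4^2 = $9.
P = $4 lies below min AVC = $9; no output level covers variable cost.
Best response: produce nothing and absorb the $104 fixed cost.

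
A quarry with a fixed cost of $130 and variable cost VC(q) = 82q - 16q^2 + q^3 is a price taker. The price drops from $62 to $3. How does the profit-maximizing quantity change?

Output falls from 10 to 0 (the firm shuts down)

MC = 82 - 32q + 3q^2; the shutdown threshold is min AVC = $18 (at q = 8).
At P = $62 ≥ min AVC, set P = MC on the rising branch: q = 10.
At P = $3 < min AVC = $18, price no longer covers variable cost at any output, so the firm shuts down: q = 0.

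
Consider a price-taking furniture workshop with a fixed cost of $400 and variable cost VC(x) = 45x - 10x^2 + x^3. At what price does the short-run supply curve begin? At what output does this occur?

$20 per unit, at x = 5

The firm shuts down when price falls below the minimum of average variable cost. AVC = VC/x = 45 - 10x + x^2.
dAVC/dx = -10 + 2x = 0 gives x = 5. min AVC = 45 - 10·5 + 5^2 = 20.
For P < $20 the firm produces nothing.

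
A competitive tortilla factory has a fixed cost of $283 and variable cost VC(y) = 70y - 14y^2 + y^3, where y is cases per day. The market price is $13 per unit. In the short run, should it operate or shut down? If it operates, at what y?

Variable cost is VC = 70y - 14y^2 + y^3, so AVC = VC/y = 70 - 14y + y^2 and MC = dTC/dy = 70 - 28y + 3y^2.
AVC hits its minimum where MC = AVC, at y = 7, giving min AVC = 70 - 14·7 + 7^2 = $21.
With P < min AVC ($13 < $21), every unit sold adds to the loss.
The firm minimizes its loss by shutting down and losing only its fixed cost of $283.

Shut down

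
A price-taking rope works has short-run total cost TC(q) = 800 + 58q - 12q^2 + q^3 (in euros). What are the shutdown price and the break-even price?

Shutdown price = €22; break-even price = €118

AVC = 58 - 12q + q^2; minimized at q = 6, giving min AVC = €22. That is the shutdown price.
ATC = 800/q + 58 - 12q + q^2. Setting dATC/dq = −800/q^2 − 12 + 2q = 0 gives q = 10 (since 2·10^3 − 12·10^2 = 800).
min ATC = 800/10 + 58 − 12·10 + 10^2 = €118. That is the break-even price.
For €22 ≤ P < €118 the firm produces at a loss; below €22 it shuts down.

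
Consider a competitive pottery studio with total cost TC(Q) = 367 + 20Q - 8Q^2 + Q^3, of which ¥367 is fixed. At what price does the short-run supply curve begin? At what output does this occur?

¥4 per unit, at Q = 4

Short-run supply begins at min AVC. From VC = 20Q - 8Q^2 + Q^3, AVC = 20 - 8Q + Q^2.
dAVC/dQ = -8 + 2Q = 0 gives Q = 4. min AVC = 20 - 8·4 + 4^2 = 4.
The firm shuts down for any P below ¥4.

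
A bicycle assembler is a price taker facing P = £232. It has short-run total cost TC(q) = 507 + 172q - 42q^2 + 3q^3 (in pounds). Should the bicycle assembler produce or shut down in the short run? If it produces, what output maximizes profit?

Produce at q = 10

From TC, MC = TC'(q) = 172 - 84q + 9q^2 and AVC = VC/q = 172 - 42q + 3q^2.
AVC is minimized where dAVC/dq = -42 + 6q = 0, at q = 7; min AVC = 172 - 42·7 + 3·7^2 = £25.
Since P = £232 ≥ min AVC = £25, price covers variable cost and the firm should produce.
P = MC gives -60 - 84q + 9q^2 = 0, with roots -2/3 and 10. Take the larger (rising MC): q* = 10.
Check: AVC at q = 10 is £52 ≤ P, so revenue covers variable cost.
Profit = P·q − TC = 232·10 − 1027 = £1293.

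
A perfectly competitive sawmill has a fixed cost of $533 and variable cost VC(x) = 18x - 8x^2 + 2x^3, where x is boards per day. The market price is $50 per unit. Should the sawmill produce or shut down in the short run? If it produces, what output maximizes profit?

Produce at x = 4

Variable cost is VC = 18x - 8x^2 + 2x^3, so AVC = VC/x = 18 - 8x + 2x^2 and MC = dTC/dx = 18 - 16x + 6x^2.
AVC hits its minimum where MC = AVC, at x = 2, giving min AVC = 18 - 8·2 + 2·2^2 = $10.
P = $50 exceeds min AVC = $10, so the firm stays open.
P = MC gives -32 - 16x + 6x^2 = 0, with roots -4/3 and 4. Take the larger (rising MC): x* = 4.
Check: AVC at x = 4 is $18 ≤ P, so revenue covers variable cost.
Profit = P·x − TC = 50·4 − 605 = -$405, a loss, but smaller than the $533 fixed cost the firm would lose by shutting down.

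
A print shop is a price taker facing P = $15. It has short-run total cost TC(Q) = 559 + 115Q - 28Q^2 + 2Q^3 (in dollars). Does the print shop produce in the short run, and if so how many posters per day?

Shut down

Strip out fixed cost: VC = 115Q - 28Q^2 + 2Q^3. Then AVC = 115 - 28Q + 2Q^2 and MC = 115 - 56Q + 6Q^2.
The AVC parabola has its vertex at Q = 28/4 = 7, where AVC = 115 - 28·7 + 2·7^2 = $17.
P = $15 lies below min AVC = $17; no output level covers variable cost.
Shutting down limits the loss to fixed cost, $559.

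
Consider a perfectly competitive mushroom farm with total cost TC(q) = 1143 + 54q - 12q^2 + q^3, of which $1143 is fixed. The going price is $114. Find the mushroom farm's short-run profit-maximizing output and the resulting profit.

Profit = -$343 at q = 10

AVC = 54 - 12q + q^2; min AVC = $18 at q = 6. Since P = $114 ≥ min AVC, the firm produces.
MC = 54 - 24q + 3q^2. Setting P = MC and taking the root on the rising branch gives q* = 10.
TR = 114·10 = 1140. TC = 1143 + 340 = 1483. Profit = 1140 − 1483 = -$343.
That loss of $343 beats the $1143 the firm would lose by shutting down; producing recovers $800 of fixed cost.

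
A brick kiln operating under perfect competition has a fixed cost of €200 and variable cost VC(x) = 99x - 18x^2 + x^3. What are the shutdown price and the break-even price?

Shutdown price = min AVC. AVC = 99 - 18x + x^2, with vertex at x = 9 and minimum €18.
ATC = 200/x + 99 - 18x + x^2. Setting dATC/dx = −200/x^2 − 18 + 2x = 0 gives x = 10 (since 2·10^3 − 18·10^2 = 200).
min ATC = 200/10 + 99 − 18·10 + 10^2 = €39. That is the break-even price.
Between these two prices the firm operates at a loss; above €39 it earns a profit.

Shutdown price = €18; break-even price = €39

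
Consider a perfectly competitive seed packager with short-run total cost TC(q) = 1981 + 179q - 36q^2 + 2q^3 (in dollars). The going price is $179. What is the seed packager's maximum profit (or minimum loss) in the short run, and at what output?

AVC = 179 - 36q + 2q^2 has its minimum $17 at q = 9; price $179 clears that bar, so the firm operates.
MC = 179 - 72q + 6q^2. Setting P = MC and taking the root on the rising branch gives q* = 12.
TR = 179·12 = 2148. TC = 1981 + 420 = 2401. Profit = 2148 − 2401 = -$253.
Shutting down would mean losing the fixed cost of $1981, so operating at a loss of $253 is better by $1728.

Profit = -$253 at q = 12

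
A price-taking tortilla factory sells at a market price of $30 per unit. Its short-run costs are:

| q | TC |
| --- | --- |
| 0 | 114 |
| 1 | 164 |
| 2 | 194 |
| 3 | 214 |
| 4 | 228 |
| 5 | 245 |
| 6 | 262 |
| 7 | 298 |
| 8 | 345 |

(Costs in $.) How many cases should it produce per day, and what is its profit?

Compute π = P·q − TC at each output: q=0: -114; q=1: -134; q=2: -134; q=3: -124; q=4: -108; q=5: -95; q=6: -82; q=7: -88; q=8: -105.
Profit is maximized at q = 6. AVC there is 148/6 = $24.67 ≤ P, so producing beats shutting down (which would give -$114).

q = 6; profit = -$82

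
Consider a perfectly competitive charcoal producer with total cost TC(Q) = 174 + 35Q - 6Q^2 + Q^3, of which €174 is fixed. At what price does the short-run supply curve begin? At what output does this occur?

Short-run supply begins at min AVC. From VC = 35Q - 6Q^2 + Q^3, AVC = 35 - 6Q + Q^2.
At the minimum of AVC, MC = AVC. MC = 35 - 12Q + 3Q^2; setting MC = AVC gives 2Q^2 - 6Q = 0, so Q = 3. min AVC = 26.
For P < €26 the firm produces nothing.

€26 per unit, at Q = 3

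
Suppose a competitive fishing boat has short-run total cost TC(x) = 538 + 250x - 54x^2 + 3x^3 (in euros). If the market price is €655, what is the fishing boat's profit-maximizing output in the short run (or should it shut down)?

Variable cost is VC = 250x - 54x^2 + 3x^3, so AVC = VC/x = 250 - 54x + 3x^2 and MC = dTC/dx = 250 - 108x + 9x^2.
AVC hits its minimum where MC = AVC, at x = 9, giving min AVC = 250 - 54·9 + 3·9^2 = €7.
Since P = €655 ≥ min AVC = €7, price covers variable cost and the firm should produce.
Set P = MC: 655 = 250 - 108x + 9x^2 → -405 - 108x + 9x^2 = 0. The roots are x = -3 and x = 15; the profit-maximizing output is on the rising part of MC, so x* = 15.
Check: AVC at x = 15 is €115 ≤ P, so revenue covers variable cost.
Profit = P·x − TC = 655·15 − 2263 = €7562.

Produce at x = 15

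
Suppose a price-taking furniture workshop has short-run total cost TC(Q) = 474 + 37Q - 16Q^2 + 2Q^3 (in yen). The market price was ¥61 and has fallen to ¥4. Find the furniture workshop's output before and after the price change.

AVC = 37 - 16Q + 2Q^2, minimized at Q = 4 where min AVC = ¥5. MC = 37 - 32Q + 6Q^2.
At P = ¥61 ≥ min AVC, set P = MC on the rising branch: Q = 6.
At P = ¥4 < min AVC = ¥5, price no longer covers variable cost at any output, so the firm shuts down: Q = 0.

Output falls from 6 to 0 (the firm shuts down)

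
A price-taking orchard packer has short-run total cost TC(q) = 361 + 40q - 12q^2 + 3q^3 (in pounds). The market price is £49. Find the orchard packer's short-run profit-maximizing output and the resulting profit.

AVC = 40 - 12q + 3q^2; min AVC = £28 at q = 2. Since P = £49 ≥ min AVC, the firm produces.
With MC = 40 - 24q + 9q^2, P = MC on the upward-sloping part at q* = 3.
TR = 49·3 = 147. TC = 361 + 93 = 454. Profit = 147 − 454 = -£307.
Shutting down would mean losing the fixed cost of £361, so operating at a loss of £307 is better by £54.

Profit = -£307 at q = 3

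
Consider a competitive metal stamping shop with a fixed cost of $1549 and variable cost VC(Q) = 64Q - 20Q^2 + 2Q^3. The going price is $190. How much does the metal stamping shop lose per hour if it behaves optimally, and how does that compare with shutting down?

Profit = -$253 at Q = 9

AVC = 64 - 20Q + 2Q^2; min AVC = $14 at Q = 5. Since P = $190 ≥ min AVC, the firm produces.
With MC = 64 - 40Q + 6Q^2, P = MC on the upward-sloping part at Q* = 9.
TR = 190·9 = 1710. TC = 1549 + 414 = 1963. Profit = 1710 − 1963 = -$253.
Shutting down would mean losing the fixed cost of $1549, so operating at a loss of $253 is better by $1296.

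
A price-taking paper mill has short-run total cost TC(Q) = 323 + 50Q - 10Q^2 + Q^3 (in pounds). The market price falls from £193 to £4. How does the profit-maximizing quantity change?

Output falls from 11 to 0 (the firm shuts down)

AVC = 50 - 10Q + Q^2, minimized at Q = 5 where min AVC = £25. MC = 50 - 20Q + 3Q^2.
With P = £193 above the shutdown price, P = MC gives Q = 11.
At P = £4 < min AVC = £25, price no longer covers variable cost at any output, so the firm shuts down: Q = 0.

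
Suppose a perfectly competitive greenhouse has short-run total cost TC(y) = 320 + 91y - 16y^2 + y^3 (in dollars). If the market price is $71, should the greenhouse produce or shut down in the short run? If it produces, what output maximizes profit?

From TC, MC = TC'(y) = 91 - 32y + 3y^2 and AVC = VC/y = 91 - 16y + y^2.
AVC hits its minimum where MC = AVC, at y = 8, giving min AVC = 91 - 16·8 + 8^2 = $27.
Since P = $71 ≥ min AVC = $27, price covers variable cost and the firm should produce.
P = MC gives 20 - 32y + 3y^2 = 0, with roots 2/3 and 10. Take the larger (rising MC): y* = 10.
Check: AVC at y = 10 is $31 ≤ P, so revenue covers variable cost.
Profit = P·y − TC = 71·10 − 630 = $80.

Produce at y = 10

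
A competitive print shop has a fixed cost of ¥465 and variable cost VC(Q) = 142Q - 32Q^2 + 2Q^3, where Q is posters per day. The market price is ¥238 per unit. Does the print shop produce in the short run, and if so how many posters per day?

Produce at Q = 12

Variable cost is VC = 142Q - 32Q^2 + 2Q^3, so AVC = VC/Q = 142 - 32Q + 2Q^2 and MC = dTC/dQ = 142 - 64Q + 6Q^2.
AVC hits its minimum where MC = AVC, at Q = 8, giving min AVC = 142 - 32·8 + 2·8^2 = ¥14.
Because ¥238 ≥ ¥14, revenue can cover variable cost; the firm operates.
Set P = MC: 238 = 142 - 64Q + 6Q^2 → -96 - 64Q + 6Q^2 = 0. The roots are Q = -4/3 and Q = 12; the profit-maximizing output is on the rising part of MC, so Q* = 12.
Check: AVC at Q = 12 is ¥46 ≤ P, so revenue covers variable cost.
Profit = P·Q − TC = 238·12 − 1017 = ¥1839.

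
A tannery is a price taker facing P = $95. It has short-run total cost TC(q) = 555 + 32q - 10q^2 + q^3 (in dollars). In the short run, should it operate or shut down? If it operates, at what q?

From TC, MC = TC'(q) = 32 - 20q + 3q^2 and AVC = VC/q = 32 - 10q + q^2.
AVC hits its minimum where MC = AVC, at q = 5, giving min AVC = 32 - 10·5 + 5^2 = $7.
Because $95 ≥ $7, revenue can cover variable cost; the firm operates.
P = MC gives -63 - 20q + 3q^2 = 0, with roots -7/3 and 9. Take the larger (rising MC): q* = 9.
Check: AVC at q = 9 is $23 ≤ P, so revenue covers variable cost.
Profit = P·q − TC = 95·9 − 762 = $93.

Produce at q = 9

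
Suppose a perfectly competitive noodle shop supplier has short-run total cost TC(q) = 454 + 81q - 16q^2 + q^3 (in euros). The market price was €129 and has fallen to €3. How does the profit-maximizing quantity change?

MC = 81 - 32q + 3q^2; the shutdown threshold is min AVC = €17 (at q = 8).
At P = €129 ≥ min AVC, set P = MC on the rising branch: q = 12.
At P = €3 < min AVC = €17, price no longer covers variable cost at any output, so the firm shuts down: q = 0.

Output falls from 12 to 0 (the firm shuts down)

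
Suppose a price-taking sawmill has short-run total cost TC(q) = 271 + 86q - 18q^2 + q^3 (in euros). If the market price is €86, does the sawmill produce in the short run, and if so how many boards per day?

Strip out fixed cost: VC = 86q - 18q^2 + q^3. Then AVC = 86 - 18q + q^2 and MC = 86 - 36q + 3q^2.
AVC is minimized where dAVC/dq = -18 + 2q = 0, at q = 9; min AVC = 86 - 18·9 + 9^2 = €5.
Because €86 ≥ €5, revenue can cover variable cost; the firm operates.
Set P = MC: 86 = 86 - 36q + 3q^2 → -36q + 3q^2 = 0. The roots are q = 0 and q = 12; the profit-maximizing output is on the rising part of MC, so q* = 12.
Check: AVC at q = 12 is €14 ≤ P, so revenue covers variable cost.
Profit = P·q − TC = 86·12 − 439 = €593.

Produce at q = 12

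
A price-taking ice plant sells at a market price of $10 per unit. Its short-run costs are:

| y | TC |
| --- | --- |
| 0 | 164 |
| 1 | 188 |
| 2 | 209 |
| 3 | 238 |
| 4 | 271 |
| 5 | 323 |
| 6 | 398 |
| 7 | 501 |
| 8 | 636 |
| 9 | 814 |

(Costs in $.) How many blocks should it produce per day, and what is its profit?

Tabulate TR − TC: y=0: -164; y=1: -178; y=2: -189; y=3: -208; y=4: -231; y=5: -273; y=6: -338; y=7: -431; y=8: -556; y=9: -724.
Profit is highest at y = 0. Equivalently, the lowest AVC in the table is 45/2 ≈ $22.50 at y = 2, and P = $10 falls below it — price never covers variable cost, so the firm shuts down and loses only its fixed cost.

y = 0 (shut down); profit = -$164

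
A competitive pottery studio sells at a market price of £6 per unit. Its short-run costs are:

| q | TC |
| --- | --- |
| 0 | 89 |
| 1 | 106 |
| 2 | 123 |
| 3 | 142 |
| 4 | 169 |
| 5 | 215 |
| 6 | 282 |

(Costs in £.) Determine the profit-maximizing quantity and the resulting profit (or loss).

q = 0 (shut down); profit = -£89

Profit at each row (π = 6q − TC): q=0: -89; q=1: -100; q=2: -111; q=3: -124; q=4: -145; q=5: -185; q=6: -246.
Profit is highest at q = 0. Equivalently, the lowest AVC in the table is 17/1 ≈ £17 at q = 1, and P = £6 falls below it — price never covers variable cost, so the firm shuts down and loses only its fixed cost.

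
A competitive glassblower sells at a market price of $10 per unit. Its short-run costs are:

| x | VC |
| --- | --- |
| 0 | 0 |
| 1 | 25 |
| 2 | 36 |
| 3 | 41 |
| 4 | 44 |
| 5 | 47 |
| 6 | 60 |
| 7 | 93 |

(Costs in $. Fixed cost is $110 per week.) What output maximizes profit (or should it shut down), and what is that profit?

Compute π = P·x − TC at each output: x=0: -110; x=1: -125; x=2: -126; x=3: -121; x=4: -114; x=5: -107; x=6: -110; x=7: -133.
Profit is maximized at x = 5. AVC there is 47/5 = $9.40 ≤ P, so producing beats shutting down (which would give -$110).

x = 5; profit = -$107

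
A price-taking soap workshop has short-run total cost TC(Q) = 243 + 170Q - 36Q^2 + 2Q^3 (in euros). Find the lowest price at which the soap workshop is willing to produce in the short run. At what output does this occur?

€8 per unit, at Q = 9

The shutdown price is the minimum of AVC. VC = 170Q - 36Q^2 + 2Q^3, so AVC = 170 - 36Q + 2Q^2.
At the minimum of AVC, MC = AVC. MC = 170 - 72Q + 6Q^2; setting MC = AVC gives 4Q^2 - 36Q = 0, so Q = 9. min AVC = 8.
The firm shuts down for any P below €8.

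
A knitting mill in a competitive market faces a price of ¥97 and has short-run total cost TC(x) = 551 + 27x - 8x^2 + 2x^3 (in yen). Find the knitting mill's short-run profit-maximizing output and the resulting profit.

Profit = -¥251 at x = 5

AVC = 27 - 8x + 2x^2; min AVC = ¥19 at x = 2. Since P = ¥97 ≥ min AVC, the firm produces.
With MC = 27 - 16x + 6x^2, P = MC on the upward-sloping part at x* = 5.
TR = 97·5 = 485. TC = 551 + 185 = 736. Profit = 485 − 736 = -¥251.
That loss of ¥251 beats the ¥551 the firm would lose by shutting down; producing recovers ¥300 of fixed cost.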